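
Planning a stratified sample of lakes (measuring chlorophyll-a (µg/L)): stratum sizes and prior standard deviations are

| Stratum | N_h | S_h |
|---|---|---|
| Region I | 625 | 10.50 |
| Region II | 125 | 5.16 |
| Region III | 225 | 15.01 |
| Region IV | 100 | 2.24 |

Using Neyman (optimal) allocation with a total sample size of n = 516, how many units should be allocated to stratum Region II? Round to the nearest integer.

31

Neyman allocation: n_h = n · N_h S_h / Σ N_i S_i, with n = 516.
  stratum Region I: N_h·S_h = 625·10.50 = 6562.50
  stratum Region II: N_h·S_h = 125·5.16 = 645.00
  stratum Region III: N_h·S_h = 225·15.01 = 3377.25
  stratum Region IV: N_h·S_h = 100·2.24 = 224.00
Σ N_h S_h = 10808.75
n for stratum Region II = 516·645.00/10808.75 = 30.792 → 31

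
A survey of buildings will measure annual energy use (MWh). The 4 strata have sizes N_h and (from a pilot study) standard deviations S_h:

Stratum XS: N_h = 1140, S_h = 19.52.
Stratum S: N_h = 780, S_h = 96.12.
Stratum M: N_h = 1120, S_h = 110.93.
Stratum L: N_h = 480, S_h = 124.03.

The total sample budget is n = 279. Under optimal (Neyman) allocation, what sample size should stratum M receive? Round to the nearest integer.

Neyman allocation: n_h = n · N_h S_h / Σ N_i S_i, with n = 279.
  stratum XS: N_h·S_h = 1140·19.52 = 22252.80
  stratum S: N_h·S_h = 780·96.12 = 74973.60
  stratum M: N_h·S_h = 1120·110.93 = 124241.60
  stratum L: N_h·S_h = 480·124.03 = 59534.40
Σ N_h S_h = 281002.40
n for stratum M = 279·124241.60/281002.40 = 123.356 → 123

123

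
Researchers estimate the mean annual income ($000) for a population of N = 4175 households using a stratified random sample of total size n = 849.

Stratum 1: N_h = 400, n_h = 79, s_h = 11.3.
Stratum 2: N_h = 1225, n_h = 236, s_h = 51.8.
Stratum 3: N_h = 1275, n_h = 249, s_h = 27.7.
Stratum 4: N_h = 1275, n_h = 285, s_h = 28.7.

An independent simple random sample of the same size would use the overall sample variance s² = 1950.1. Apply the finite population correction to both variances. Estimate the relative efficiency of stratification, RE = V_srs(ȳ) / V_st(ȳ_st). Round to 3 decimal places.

V̂(ȳ_st) = Σ W_h² (1 − n_h/N_h) s_h²/n_h, with W_h = N_h/N and N = 4175:
  stratum 1: (400/4175)²·(1 − 79/400)·11.3²/79 = 0.0119064
  stratum 2: (1225/4175)²·(1 − 236/1225)·51.8²/236 = 0.790254
  stratum 3: (1275/4175)²·(1 − 249/1275)·27.7²/249 = 0.231262
  stratum 4: (1275/4175)²·(1 − 285/1275)·28.7²/285 = 0.209291
V_st = 1.24271
V_srs = (1 − 849/4175)·1950.1/849 = 1.82985
Relative efficiency = V_srs / V_st = 1.82985/1.24271 = 1.4725

RE ≈ 1.472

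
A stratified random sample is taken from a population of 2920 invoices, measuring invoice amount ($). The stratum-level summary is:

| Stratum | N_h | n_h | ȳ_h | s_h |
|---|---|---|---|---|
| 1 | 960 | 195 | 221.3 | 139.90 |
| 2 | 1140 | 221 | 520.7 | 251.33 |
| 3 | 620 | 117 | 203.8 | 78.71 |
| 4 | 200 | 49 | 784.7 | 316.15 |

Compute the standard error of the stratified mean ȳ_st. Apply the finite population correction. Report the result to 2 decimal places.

V̂(ȳ_st) = Σ W_h² (1 − n_h/N_h) s_h²/n_h, with W_h = N_h/N and N = 2920:
  stratum 1: (960/2920)²·(1 − 195/960)·139.90²/195 = 8.64506
  stratum 2: (1140/2920)²·(1 − 221/1140)·251.33²/221 = 35.1197
  stratum 3: (620/2920)²·(1 − 117/620)·78.71²/117 = 1.93672
  stratum 4: (200/2920)²·(1 − 49/200)·316.15²/49 = 7.22489
V̂(ȳ_st) = 52.9264
SE(ȳ_st) = √52.9264 = 7.27505

SE(ȳ_st) ≈ 7.28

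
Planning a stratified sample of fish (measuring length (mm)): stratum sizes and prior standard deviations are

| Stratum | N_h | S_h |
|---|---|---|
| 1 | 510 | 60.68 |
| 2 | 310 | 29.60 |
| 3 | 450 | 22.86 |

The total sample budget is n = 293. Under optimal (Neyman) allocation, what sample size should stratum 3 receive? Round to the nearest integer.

60

Neyman allocation: n_h = n · N_h S_h / Σ N_i S_i, with n = 293.
  stratum 1: N_h·S_h = 510·60.68 = 30946.80
  stratum 2: N_h·S_h = 310·29.60 = 9176.00
  stratum 3: N_h·S_h = 450·22.86 = 10287.00
Σ N_h S_h = 50409.80
n for stratum 3 = 293·10287.00/50409.80 = 59.792 → 60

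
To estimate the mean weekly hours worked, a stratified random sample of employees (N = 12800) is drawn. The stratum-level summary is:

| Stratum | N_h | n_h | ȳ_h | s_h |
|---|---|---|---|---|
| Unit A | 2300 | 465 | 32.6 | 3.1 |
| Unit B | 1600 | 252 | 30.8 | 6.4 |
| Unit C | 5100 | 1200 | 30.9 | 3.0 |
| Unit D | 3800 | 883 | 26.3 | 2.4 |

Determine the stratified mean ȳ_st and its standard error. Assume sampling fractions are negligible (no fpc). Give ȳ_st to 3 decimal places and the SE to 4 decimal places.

ȳ_st ≈ 29.827, SE ≈ 0.0705

ȳ_st = Σ W_h ȳ_h = (2300·32.6 + 1600·30.8 + 5100·30.9 + 3800·26.3)/12800 = 29.82734
V̂(ȳ_st) = Σ W_h² s_h²/n_h, with W_h = N_h/N and N = 12800:
  stratum Unit A: (2300/12800)²·3.1²/465 = 0.000667277
  stratum Unit B: (1600/12800)²·6.4²/252 = 0.00253968
  stratum Unit C: (5100/12800)²·3.0²/1200 = 0.00119064
  stratum Unit D: (3800/12800)²·2.4²/883 = 0.000574922
V̂(ȳ_st) = 0.00497253
SE(ȳ_st) = √0.00497253 = 0.0705161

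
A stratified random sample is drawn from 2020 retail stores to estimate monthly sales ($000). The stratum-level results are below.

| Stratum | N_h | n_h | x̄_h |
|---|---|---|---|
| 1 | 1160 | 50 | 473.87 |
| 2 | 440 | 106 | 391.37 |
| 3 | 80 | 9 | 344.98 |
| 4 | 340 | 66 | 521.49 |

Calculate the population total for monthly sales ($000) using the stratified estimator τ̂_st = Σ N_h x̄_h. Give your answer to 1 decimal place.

τ̂_st = Σ N_h x̄_h = 1160·473.87 + 440·391.37 + 80·344.98 + 340·521.49 = 926797.0

τ̂_st ≈ 926797.0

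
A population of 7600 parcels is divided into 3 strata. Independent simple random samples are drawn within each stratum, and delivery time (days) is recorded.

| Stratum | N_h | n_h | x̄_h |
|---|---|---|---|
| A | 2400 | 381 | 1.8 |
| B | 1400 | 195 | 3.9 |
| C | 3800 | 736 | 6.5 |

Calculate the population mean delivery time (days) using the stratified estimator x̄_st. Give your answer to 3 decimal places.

N = Σ N_h = 7600. Stratum weights W_h = N_h/N.
x̄_st = (2400·1.8 + 1400·3.9 + 3800·6.5) / 7600 = 4.53684

x̄_st ≈ 4.537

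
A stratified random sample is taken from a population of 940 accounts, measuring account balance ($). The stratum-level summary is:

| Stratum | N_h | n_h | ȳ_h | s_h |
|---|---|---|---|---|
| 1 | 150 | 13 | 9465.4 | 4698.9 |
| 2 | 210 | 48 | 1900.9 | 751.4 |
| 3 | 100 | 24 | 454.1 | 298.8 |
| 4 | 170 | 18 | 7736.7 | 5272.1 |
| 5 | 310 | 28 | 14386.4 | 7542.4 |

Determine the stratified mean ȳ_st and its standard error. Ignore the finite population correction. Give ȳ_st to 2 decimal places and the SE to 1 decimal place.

ȳ_st = Σ W_h ȳ_h = (150·9465.4 + 210·1900.9 + 100·454.1 + 170·7736.7 + 310·14386.4)/940 = 8127.05532
V̂(ȳ_st) = Σ W_h² s_h²/n_h, with W_h = N_h/N and N = 940:
  stratum 1: (150/940)²·4698.9²/13 = 43249
  stratum 2: (210/940)²·751.4²/48 = 587.062
  stratum 3: (100/940)²·298.8²/24 = 42.1012
  stratum 4: (170/940)²·5272.1²/18 = 50505.3
  stratum 5: (310/940)²·7542.4²/28 = 220968
V̂(ȳ_st) = 315351
SE(ȳ_st) = √315351 = 561.561

ȳ_st ≈ 8127.06, SE ≈ 561.6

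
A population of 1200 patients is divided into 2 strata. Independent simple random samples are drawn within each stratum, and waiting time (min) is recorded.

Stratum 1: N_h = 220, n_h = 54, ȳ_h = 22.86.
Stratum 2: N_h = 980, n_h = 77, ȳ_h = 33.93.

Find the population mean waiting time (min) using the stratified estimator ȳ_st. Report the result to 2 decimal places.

N = Σ N_h = 1200. Stratum weights W_h = N_h/N.
ȳ_st = (220·22.86 + 980·33.93) / 1200 = 31.9005

ȳ_st ≈ 31.90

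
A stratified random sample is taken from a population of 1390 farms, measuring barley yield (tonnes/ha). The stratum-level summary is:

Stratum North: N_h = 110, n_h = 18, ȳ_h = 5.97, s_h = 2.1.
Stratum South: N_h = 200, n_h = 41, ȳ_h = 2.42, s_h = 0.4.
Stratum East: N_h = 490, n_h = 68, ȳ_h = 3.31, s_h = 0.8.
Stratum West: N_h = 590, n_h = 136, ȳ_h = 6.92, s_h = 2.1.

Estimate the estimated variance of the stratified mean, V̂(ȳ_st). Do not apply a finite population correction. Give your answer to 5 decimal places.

V̂(ȳ_st) ≈ 0.00863

V̂(ȳ_st) = Σ W_h² s_h²/n_h, with W_h = N_h/N and N = 1390:
  stratum North: (110/1390)²·2.1²/18 = 0.00153434
  stratum South: (200/1390)²·0.4²/41 = 8.07917e-05
  stratum East: (490/1390)²·0.8²/68 = 0.00116959
  stratum West: (590/1390)²·2.1²/136 = 0.00584217
V̂(ȳ_st) = 0.00862689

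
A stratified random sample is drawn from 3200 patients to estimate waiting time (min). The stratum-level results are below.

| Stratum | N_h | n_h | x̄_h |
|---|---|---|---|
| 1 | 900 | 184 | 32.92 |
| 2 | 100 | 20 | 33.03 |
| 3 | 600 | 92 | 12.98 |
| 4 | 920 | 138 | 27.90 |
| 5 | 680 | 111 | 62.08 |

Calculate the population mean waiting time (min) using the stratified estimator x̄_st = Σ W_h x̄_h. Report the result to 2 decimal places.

x̄_st ≈ 33.94

N = Σ N_h = 3200. Stratum weights W_h = N_h/N.
x̄_st = (900·32.92 + 100·33.03 + 600·12.98 + 920·27.90 + 680·62.08) / 3200 = 33.9379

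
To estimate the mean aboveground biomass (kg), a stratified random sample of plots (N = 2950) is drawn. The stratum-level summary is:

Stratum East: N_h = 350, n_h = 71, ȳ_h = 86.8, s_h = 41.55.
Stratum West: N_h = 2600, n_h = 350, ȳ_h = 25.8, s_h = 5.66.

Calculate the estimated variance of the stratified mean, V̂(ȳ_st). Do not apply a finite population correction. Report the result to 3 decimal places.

V̂(ȳ_st) = Σ W_h² s_h²/n_h, with W_h = N_h/N and N = 2950:
  stratum East: (350/2950)²·41.55²/71 = 0.342275
  stratum West: (2600/2950)²·5.66²/350 = 0.0710997
V̂(ȳ_st) = 0.413375

V̂(ȳ_st) ≈ 0.413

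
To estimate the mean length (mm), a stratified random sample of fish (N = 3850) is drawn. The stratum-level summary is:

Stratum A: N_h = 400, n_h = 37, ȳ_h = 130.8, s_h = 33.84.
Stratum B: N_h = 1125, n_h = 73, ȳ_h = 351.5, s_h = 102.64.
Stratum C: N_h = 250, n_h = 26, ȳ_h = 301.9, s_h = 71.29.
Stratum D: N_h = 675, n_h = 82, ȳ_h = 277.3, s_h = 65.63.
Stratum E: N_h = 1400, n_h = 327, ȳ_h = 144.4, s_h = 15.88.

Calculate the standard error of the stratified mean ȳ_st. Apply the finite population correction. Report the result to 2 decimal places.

V̂(ȳ_st) = Σ W_h² (1 − n_h/N_h) s_h²/n_h, with W_h = N_h/N and N = 3850:
  stratum A: (400/3850)²·(1 − 37/400)·33.84²/37 = 0.303183
  stratum B: (1125/3850)²·(1 − 73/1125)·102.64²/73 = 11.5228
  stratum C: (250/3850)²·(1 − 26/250)·71.29²/26 = 0.7385
  stratum D: (675/3850)²·(1 − 82/675)·65.63²/82 = 1.4185
  stratum E: (1400/3850)²·(1 − 327/1400)·15.88²/327 = 0.0781555
V̂(ȳ_st) = 14.0611
SE(ȳ_st) = √14.0611 = 3.74981

SE(ȳ_st) ≈ 3.75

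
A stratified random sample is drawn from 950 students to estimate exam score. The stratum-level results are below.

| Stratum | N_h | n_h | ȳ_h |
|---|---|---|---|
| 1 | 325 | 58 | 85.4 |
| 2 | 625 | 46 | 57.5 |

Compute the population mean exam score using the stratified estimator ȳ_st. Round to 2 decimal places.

N = Σ N_h = 950. Stratum weights W_h = N_h/N.
ȳ_st = (325·85.4 + 625·57.5) / 950 = 67.0447

ȳ_st ≈ 67.04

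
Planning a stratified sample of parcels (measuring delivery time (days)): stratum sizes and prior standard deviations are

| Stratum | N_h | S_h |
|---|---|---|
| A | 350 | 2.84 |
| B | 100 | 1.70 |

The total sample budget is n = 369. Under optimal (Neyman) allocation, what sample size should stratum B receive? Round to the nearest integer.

54

Neyman allocation: n_h = n · N_h S_h / Σ N_i S_i, with n = 369.
  stratum A: N_h·S_h = 350·2.84 = 994.00
  stratum B: N_h·S_h = 100·1.70 = 170.00
Σ N_h S_h = 1164.00
n for stratum B = 369·170.00/1164.00 = 53.892 → 54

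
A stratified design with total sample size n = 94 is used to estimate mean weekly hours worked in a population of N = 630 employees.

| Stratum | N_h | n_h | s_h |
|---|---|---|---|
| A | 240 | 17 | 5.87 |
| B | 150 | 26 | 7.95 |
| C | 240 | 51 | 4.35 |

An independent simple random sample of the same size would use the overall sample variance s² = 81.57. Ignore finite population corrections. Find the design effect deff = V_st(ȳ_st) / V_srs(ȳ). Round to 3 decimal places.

V̂(ȳ_st) = Σ W_h² s_h²/n_h, with W_h = N_h/N and N = 630:
  stratum A: (240/630)²·5.87²/17 = 0.29415
  stratum B: (150/630)²·7.95²/26 = 0.137804
  stratum C: (240/630)²·4.35²/51 = 0.0538455
V_st = 0.4858
V_srs = s²/n = 81.57/94 = 0.867766
deff = V_st / V_srs = 0.4858/0.867766 = 0.5598

deff ≈ 0.560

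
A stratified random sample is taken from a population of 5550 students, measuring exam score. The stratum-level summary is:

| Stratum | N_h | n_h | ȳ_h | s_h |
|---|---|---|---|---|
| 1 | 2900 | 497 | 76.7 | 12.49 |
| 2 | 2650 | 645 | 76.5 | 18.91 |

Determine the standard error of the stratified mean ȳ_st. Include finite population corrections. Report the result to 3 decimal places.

SE(ȳ_st) ≈ 0.408

V̂(ȳ_st) = Σ W_h² (1 − n_h/N_h) s_h²/n_h, with W_h = N_h/N and N = 5550:
  stratum 1: (2900/5550)²·(1 − 497/2900)·12.49²/497 = 0.0710124
  stratum 2: (2650/5550)²·(1 − 645/2650)·18.91²/645 = 0.0956308
V̂(ȳ_st) = 0.166643
SE(ȳ_st) = √0.166643 = 0.40822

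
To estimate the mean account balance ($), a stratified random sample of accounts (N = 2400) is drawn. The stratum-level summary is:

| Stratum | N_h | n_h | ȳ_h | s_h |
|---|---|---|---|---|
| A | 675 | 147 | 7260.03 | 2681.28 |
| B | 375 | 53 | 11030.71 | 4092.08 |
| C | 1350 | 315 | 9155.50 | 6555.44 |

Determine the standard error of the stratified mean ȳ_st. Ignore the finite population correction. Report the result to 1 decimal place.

SE(ȳ_st) ≈ 234.0

V̂(ȳ_st) = Σ W_h² s_h²/n_h, with W_h = N_h/N and N = 2400:
  stratum A: (675/2400)²·2681.28²/147 = 3868.58
  stratum B: (375/2400)²·4092.08²/53 = 7713.52
  stratum C: (1350/2400)²·6555.44²/315 = 43165.6
V̂(ȳ_st) = 54747.7
SE(ȳ_st) = √54747.7 = 233.982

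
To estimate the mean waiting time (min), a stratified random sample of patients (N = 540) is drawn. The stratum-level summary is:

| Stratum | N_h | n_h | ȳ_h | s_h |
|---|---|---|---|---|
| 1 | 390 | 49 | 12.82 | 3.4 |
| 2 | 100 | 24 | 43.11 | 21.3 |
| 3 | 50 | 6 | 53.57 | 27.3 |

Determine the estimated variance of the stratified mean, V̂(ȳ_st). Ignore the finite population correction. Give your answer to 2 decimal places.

V̂(ȳ_st) = Σ W_h² s_h²/n_h, with W_h = N_h/N and N = 540:
  stratum 1: (390/540)²·3.4²/49 = 0.123056
  stratum 2: (100/540)²·21.3²/24 = 0.648277
  stratum 3: (50/540)²·27.3²/6 = 1.06494
V̂(ȳ_st) = 1.83628

V̂(ȳ_st) ≈ 1.84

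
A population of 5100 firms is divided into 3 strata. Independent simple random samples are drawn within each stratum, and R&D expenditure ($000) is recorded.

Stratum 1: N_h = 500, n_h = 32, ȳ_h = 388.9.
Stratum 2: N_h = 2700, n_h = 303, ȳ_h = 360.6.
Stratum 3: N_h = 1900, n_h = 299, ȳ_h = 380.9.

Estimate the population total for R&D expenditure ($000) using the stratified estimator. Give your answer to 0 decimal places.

τ̂_st ≈ 1891780

τ̂_st = Σ N_h ȳ_h = 500·388.9 + 2700·360.6 + 1900·380.9 = 1891780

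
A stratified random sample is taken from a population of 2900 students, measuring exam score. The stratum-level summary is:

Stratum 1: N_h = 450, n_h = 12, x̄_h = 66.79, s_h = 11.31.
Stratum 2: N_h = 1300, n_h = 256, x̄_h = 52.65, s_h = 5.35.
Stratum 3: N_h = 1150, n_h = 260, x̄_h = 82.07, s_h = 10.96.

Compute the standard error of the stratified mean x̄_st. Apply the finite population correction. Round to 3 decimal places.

SE(x̄_st) ≈ 0.569

V̂(x̄_st) = Σ W_h² (1 − n_h/N_h) s_h²/n_h, with W_h = N_h/N and N = 2900:
  stratum 1: (450/2900)²·(1 − 12/450)·11.31²/12 = 0.249824
  stratum 2: (1300/2900)²·(1 − 256/1300)·5.35²/256 = 0.0180433
  stratum 3: (1150/2900)²·(1 − 260/1150)·10.96²/260 = 0.0562263
V̂(x̄_st) = 0.324094
SE(x̄_st) = √0.324094 = 0.569292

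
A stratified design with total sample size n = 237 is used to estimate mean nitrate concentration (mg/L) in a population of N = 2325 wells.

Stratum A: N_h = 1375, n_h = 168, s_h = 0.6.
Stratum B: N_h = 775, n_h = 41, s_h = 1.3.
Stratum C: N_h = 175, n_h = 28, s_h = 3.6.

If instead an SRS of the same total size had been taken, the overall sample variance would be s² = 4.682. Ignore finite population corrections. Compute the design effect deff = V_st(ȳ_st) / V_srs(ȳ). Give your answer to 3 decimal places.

V̂(ȳ_st) = Σ W_h² s_h²/n_h, with W_h = N_h/N and N = 2325:
  stratum A: (1375/2325)²·0.6²/168 = 0.000749467
  stratum B: (775/2325)²·1.3²/41 = 0.00457995
  stratum C: (175/2325)²·3.6²/28 = 0.00262227
V_st = 0.00795168
V_srs = s²/n = 4.682/237 = 0.0197553
deff = V_st / V_srs = 0.00795168/0.0197553 = 0.4025

deff ≈ 0.403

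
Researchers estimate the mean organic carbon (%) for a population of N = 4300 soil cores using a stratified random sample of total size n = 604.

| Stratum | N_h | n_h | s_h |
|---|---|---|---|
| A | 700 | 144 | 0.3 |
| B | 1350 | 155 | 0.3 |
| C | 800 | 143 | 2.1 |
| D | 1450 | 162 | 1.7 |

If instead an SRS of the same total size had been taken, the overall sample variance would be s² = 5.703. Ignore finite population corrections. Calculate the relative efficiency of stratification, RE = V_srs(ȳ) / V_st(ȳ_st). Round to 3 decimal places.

V̂(ȳ_st) = Σ W_h² s_h²/n_h, with W_h = N_h/N and N = 4300:
  stratum A: (700/4300)²·0.3²/144 = 1.6563e-05
  stratum B: (1350/4300)²·0.3²/155 = 5.72323e-05
  stratum C: (800/4300)²·2.1²/143 = 0.00106745
  stratum D: (1450/4300)²·1.7²/162 = 0.00202853
V_st = 0.00316977
V_srs = s²/n = 5.703/604 = 0.00944205
Relative efficiency = V_srs / V_st = 0.00944205/0.00316977 = 2.9788

RE ≈ 2.979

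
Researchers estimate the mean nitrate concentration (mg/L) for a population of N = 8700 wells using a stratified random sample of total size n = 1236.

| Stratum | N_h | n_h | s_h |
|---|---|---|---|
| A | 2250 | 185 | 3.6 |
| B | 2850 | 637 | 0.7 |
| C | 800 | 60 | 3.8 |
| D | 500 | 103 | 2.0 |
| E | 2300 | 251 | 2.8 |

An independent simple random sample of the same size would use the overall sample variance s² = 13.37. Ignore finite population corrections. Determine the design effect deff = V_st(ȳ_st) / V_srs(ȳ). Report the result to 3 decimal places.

deff ≈ 0.843

V̂(ȳ_st) = Σ W_h² s_h²/n_h, with W_h = N_h/N and N = 8700:
  stratum A: (2250/8700)²·3.6²/185 = 0.00468554
  stratum B: (2850/8700)²·0.7²/637 = 8.25482e-05
  stratum C: (800/8700)²·3.8²/60 = 0.00203497
  stratum D: (500/8700)²·2.0²/103 = 0.00012827
  stratum E: (2300/8700)²·2.8²/251 = 0.00218303
V_st = 0.00911436
V_srs = s²/n = 13.37/1236 = 0.0108172
deff = V_st / V_srs = 0.00911436/0.0108172 = 0.8426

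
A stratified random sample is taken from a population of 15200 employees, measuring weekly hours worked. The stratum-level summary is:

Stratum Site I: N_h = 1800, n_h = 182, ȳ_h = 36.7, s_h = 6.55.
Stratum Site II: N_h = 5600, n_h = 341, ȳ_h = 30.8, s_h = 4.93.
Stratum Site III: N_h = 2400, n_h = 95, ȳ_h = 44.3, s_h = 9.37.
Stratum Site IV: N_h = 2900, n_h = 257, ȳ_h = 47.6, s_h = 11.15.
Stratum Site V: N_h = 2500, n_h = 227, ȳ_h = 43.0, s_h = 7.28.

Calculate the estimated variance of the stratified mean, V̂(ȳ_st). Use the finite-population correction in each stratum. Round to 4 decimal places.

V̂(ȳ_st) ≈ 0.0560

V̂(ȳ_st) = Σ W_h² (1 − n_h/N_h) s_h²/n_h, with W_h = N_h/N and N = 15200:
  stratum Site I: (1800/15200)²·(1 − 182/1800)·6.55²/182 = 0.0029715
  stratum Site II: (5600/15200)²·(1 − 341/5600)·4.93²/341 = 0.00908539
  stratum Site III: (2400/15200)²·(1 − 95/2400)·9.37²/95 = 0.0221284
  stratum Site IV: (2900/15200)²·(1 − 257/2900)·11.15²/257 = 0.0160481
  stratum Site V: (2500/15200)²·(1 − 227/2500)·7.28²/227 = 0.00574234
V̂(ȳ_st) = 0.0559758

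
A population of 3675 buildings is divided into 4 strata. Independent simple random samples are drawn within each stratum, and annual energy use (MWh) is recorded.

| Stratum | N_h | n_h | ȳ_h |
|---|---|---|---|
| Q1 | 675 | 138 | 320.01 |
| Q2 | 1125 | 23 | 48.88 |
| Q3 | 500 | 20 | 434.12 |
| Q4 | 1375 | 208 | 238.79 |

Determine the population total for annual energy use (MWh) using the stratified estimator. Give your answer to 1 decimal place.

τ̂_st = Σ N_h ȳ_h = 675·320.01 + 1125·48.88 + 500·434.12 + 1375·238.79 = 816393.0

τ̂_st ≈ 816393.0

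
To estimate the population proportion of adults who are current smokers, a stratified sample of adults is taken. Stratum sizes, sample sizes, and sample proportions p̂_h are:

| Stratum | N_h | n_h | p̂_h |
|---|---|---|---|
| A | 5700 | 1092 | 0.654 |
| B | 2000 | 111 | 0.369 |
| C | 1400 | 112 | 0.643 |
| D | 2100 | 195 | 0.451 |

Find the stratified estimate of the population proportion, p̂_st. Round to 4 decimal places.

N = 11200; stratum weights W_h = N_h/N.
p̂_st = Σ W_h p̂_h = (5700·0.654 + 2000·0.369 + 1400·0.643 + 2100·0.451)/11200 = 0.56367

p̂_st ≈ 0.5637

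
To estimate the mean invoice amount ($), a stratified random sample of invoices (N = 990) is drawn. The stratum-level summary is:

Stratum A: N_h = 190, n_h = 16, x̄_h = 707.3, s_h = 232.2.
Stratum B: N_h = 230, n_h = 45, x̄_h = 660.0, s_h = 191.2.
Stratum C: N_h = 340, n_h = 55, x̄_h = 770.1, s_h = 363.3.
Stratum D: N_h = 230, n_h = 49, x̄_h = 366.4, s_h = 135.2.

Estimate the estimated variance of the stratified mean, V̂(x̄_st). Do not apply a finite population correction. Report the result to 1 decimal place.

V̂(x̄_st) ≈ 471.1

V̂(x̄_st) = Σ W_h² s_h²/n_h, with W_h = N_h/N and N = 990:
  stratum A: (190/990)²·232.2²/16 = 124.12
  stratum B: (230/990)²·191.2²/45 = 43.8479
  stratum C: (340/990)²·363.3²/55 = 283.045
  stratum D: (230/990)²·135.2²/49 = 20.1346
V̂(x̄_st) = 471.147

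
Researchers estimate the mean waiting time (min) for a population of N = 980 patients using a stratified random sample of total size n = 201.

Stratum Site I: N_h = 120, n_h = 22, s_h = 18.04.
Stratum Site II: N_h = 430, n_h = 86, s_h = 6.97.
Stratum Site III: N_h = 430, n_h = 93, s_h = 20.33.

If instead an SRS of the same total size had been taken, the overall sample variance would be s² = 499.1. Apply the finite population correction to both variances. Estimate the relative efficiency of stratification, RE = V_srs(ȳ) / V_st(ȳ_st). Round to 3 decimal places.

RE ≈ 2.103

V̂(ȳ_st) = Σ W_h² (1 − n_h/N_h) s_h²/n_h, with W_h = N_h/N and N = 980:
  stratum Site I: (120/980)²·(1 − 22/120)·18.04²/22 = 0.181136
  stratum Site II: (430/980)²·(1 − 86/430)·6.97²/86 = 0.0870045
  stratum Site III: (430/980)²·(1 − 93/430)·20.33²/93 = 0.670561
V_st = 0.938701
V_srs = (1 − 201/980)·499.1/201 = 1.9738
Relative efficiency = V_srs / V_st = 1.9738/0.938701 = 2.1027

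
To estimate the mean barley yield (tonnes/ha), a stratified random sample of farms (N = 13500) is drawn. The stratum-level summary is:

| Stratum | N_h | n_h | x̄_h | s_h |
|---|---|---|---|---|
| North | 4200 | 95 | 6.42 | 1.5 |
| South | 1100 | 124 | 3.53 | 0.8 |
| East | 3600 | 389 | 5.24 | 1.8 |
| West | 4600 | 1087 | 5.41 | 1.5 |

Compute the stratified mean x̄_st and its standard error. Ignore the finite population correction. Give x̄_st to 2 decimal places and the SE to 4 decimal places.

x̄_st ≈ 5.53, SE ≈ 0.0562

x̄_st = Σ W_h x̄_h = (4200·6.42 + 1100·3.53 + 3600·5.24 + 4600·5.41)/13500 = 5.52570
V̂(x̄_st) = Σ W_h² s_h²/n_h, with W_h = N_h/N and N = 13500:
  stratum North: (4200/13500)²·1.5²/95 = 0.0022924
  stratum South: (1100/13500)²·0.8²/124 = 3.4267e-05
  stratum East: (3600/13500)²·1.8²/389 = 0.000592288
  stratum West: (4600/13500)²·1.5²/1087 = 0.000240326
V̂(x̄_st) = 0.00315928
SE(x̄_st) = √0.00315928 = 0.0562075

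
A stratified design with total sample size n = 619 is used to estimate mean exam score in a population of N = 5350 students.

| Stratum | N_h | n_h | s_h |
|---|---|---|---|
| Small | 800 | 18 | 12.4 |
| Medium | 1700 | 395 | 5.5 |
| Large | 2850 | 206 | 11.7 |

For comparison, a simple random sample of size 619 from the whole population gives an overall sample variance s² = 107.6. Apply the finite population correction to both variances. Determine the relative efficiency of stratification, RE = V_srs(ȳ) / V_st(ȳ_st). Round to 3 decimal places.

V̂(ȳ_st) = Σ W_h² (1 − n_h/N_h) s_h²/n_h, with W_h = N_h/N and N = 5350:
  stratum Small: (800/5350)²·(1 − 18/800)·12.4²/18 = 0.186707
  stratum Medium: (1700/5350)²·(1 − 395/1700)·5.5²/395 = 0.00593581
  stratum Large: (2850/5350)²·(1 − 206/2850)·11.7²/206 = 0.174946
V_st = 0.367588
V_srs = (1 − 619/5350)·107.6/619 = 0.153717
Relative efficiency = V_srs / V_st = 0.153717/0.367588 = 0.4182

RE ≈ 0.418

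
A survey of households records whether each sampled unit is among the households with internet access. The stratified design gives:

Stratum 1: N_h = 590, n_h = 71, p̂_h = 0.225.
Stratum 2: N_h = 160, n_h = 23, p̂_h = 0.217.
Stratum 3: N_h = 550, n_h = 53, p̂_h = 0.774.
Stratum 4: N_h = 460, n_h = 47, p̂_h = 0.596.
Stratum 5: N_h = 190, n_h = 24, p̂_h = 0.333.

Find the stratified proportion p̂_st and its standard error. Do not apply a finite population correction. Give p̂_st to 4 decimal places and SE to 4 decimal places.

N = 1950; stratum weights W_h = N_h/N.
p̂_st = Σ W_h p̂_h = (590·0.225 + 160·0.217 + 550·0.774 + 460·0.596 + 190·0.333)/1950 = 0.47723
V̂(p̂_st) = Σ W_h² p̂_h(1−p̂_h)/(n_h−1):
  stratum 1: (590/1950)²·0.225·0.775/70 = 0.000228045
  stratum 2: (160/1950)²·0.217·0.783/22 = 5.1996e-05
  stratum 3: (550/1950)²·0.774·0.226/52 = 0.00026761
  stratum 4: (460/1950)²·0.596·0.404/46 = 0.000291284
  stratum 5: (190/1950)²·0.333·0.667/23 = 9.16812e-05
V̂(p̂_st) = 0.000930616; SE = √V̂ = 0.030506

p̂_st ≈ 0.4772, SE ≈ 0.0305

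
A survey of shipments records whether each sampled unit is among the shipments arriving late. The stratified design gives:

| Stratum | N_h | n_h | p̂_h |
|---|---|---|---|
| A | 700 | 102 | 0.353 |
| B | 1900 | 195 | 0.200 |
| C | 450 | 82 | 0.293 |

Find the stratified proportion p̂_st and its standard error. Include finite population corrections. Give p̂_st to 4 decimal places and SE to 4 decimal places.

p̂_st ≈ 0.2488, SE ≈ 0.0208

N = 3050; stratum weights W_h = N_h/N.
p̂_st = Σ W_h p̂_h = (700·0.353 + 1900·0.200 + 450·0.293)/3050 = 0.24884
V̂(p̂_st) = Σ W_h² (1 − n_h/N_h) p̂_h(1−p̂_h)/(n_h−1):
  stratum A: (700/3050)²·(1 − 102/700)·0.353·0.647/101 = 0.000101755
  stratum B: (1900/3050)²·(1 − 195/1900)·0.200·0.800/194 = 0.000287208
  stratum C: (450/3050)²·(1 − 82/450)·0.293·0.707/81 = 4.55263e-05
V̂(p̂_st) = 0.00043449; SE = √V̂ = 0.0208444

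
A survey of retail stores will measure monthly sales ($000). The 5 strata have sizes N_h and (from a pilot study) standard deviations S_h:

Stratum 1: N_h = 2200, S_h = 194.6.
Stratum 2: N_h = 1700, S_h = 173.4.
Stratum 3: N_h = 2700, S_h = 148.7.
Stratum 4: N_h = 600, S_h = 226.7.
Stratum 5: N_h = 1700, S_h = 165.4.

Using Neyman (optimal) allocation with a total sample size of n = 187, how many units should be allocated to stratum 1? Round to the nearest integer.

52

Neyman allocation: n_h = n · N_h S_h / Σ N_i S_i, with n = 187.
  stratum 1: N_h·S_h = 2200·194.6 = 428120.00
  stratum 2: N_h·S_h = 1700·173.4 = 294780.00
  stratum 3: N_h·S_h = 2700·148.7 = 401490.00
  stratum 4: N_h·S_h = 600·226.7 = 136020.00
  stratum 5: N_h·S_h = 1700·165.4 = 281180.00
Σ N_h S_h = 1541590.00
n for stratum 1 = 187·428120.00/1541590.00 = 51.932 → 52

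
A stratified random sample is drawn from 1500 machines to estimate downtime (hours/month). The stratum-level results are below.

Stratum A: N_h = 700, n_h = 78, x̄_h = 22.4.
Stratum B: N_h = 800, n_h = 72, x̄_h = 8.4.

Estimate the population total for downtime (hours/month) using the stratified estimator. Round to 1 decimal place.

τ̂_st ≈ 22400.0

τ̂_st = Σ N_h x̄_h = 700·22.4 + 800·8.4 = 22400.0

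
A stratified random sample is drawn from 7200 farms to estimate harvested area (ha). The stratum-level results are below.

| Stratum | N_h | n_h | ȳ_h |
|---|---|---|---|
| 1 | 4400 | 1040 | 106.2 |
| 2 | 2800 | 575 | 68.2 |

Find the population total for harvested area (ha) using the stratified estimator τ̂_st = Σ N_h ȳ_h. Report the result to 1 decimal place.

τ̂_st = Σ N_h ȳ_h = 4400·106.2 + 2800·68.2 = 658240.0

τ̂_st ≈ 658240.0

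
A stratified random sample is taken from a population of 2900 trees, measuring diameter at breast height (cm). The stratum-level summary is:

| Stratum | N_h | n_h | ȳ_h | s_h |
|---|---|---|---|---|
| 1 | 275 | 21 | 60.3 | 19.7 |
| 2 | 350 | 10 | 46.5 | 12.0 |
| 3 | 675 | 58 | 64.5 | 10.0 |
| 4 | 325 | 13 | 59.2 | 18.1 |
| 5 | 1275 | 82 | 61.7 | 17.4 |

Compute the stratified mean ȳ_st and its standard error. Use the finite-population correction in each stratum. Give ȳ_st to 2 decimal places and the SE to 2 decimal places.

ȳ_st ≈ 60.10, SE ≈ 1.19

ȳ_st = Σ W_h ȳ_h = (275·60.3 + 350·46.5 + 675·64.5 + 325·59.2 + 1275·61.7)/2900 = 60.10431
V̂(ȳ_st) = Σ W_h² (1 − n_h/N_h) s_h²/n_h, with W_h = N_h/N and N = 2900:
  stratum 1: (275/2900)²·(1 − 21/275)·19.7²/21 = 0.153491
  stratum 2: (350/2900)²·(1 − 10/350)·12.0²/10 = 0.203757
  stratum 3: (675/2900)²·(1 − 58/675)·10.0²/58 = 0.0853817
  stratum 4: (325/2900)²·(1 − 13/325)·18.1²/13 = 0.303848
  stratum 5: (1275/2900)²·(1 − 82/1275)·17.4²/82 = 0.667789
V̂(ȳ_st) = 1.41427
SE(ȳ_st) = √1.41427 = 1.18923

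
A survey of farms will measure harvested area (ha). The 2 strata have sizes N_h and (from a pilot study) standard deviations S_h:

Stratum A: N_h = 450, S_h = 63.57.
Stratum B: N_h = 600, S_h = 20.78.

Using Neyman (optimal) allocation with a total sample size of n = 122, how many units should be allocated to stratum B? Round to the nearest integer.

37

Neyman allocation: n_h = n · N_h S_h / Σ N_i S_i, with n = 122.
  stratum A: N_h·S_h = 450·63.57 = 28606.50
  stratum B: N_h·S_h = 600·20.78 = 12468.00
Σ N_h S_h = 41074.50
n for stratum B = 122·12468.00/41074.50 = 37.033 → 37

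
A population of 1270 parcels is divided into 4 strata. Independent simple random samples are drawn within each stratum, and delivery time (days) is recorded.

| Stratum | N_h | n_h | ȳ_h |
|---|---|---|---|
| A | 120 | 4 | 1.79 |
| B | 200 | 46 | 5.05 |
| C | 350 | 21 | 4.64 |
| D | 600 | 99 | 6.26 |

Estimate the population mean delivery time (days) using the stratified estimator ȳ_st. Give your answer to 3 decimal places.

N = Σ N_h = 1270. Stratum weights W_h = N_h/N.
ȳ_st = (120·1.79 + 200·5.05 + 350·4.64 + 600·6.26) / 1270 = 5.20063

ȳ_st ≈ 5.201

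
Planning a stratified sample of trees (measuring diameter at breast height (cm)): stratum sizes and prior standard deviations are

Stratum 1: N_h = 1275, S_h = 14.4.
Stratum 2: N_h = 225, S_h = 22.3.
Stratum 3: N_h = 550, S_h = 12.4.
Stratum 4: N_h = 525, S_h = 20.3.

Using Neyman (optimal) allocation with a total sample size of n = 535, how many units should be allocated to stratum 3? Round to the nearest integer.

89

Neyman allocation: n_h = n · N_h S_h / Σ N_i S_i, with n = 535.
  stratum 1: N_h·S_h = 1275·14.4 = 18360.00
  stratum 2: N_h·S_h = 225·22.3 = 5017.50
  stratum 3: N_h·S_h = 550·12.4 = 6820.00
  stratum 4: N_h·S_h = 525·20.3 = 10657.50
Σ N_h S_h = 40855.00
n for stratum 3 = 535·6820.00/40855.00 = 89.309 → 89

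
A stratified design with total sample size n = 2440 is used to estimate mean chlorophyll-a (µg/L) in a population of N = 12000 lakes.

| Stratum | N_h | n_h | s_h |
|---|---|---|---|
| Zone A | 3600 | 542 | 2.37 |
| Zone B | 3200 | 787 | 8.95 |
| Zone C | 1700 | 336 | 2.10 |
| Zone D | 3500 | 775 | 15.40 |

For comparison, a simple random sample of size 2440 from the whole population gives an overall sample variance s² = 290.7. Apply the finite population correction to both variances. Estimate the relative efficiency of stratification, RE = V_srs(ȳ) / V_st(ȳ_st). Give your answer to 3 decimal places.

V̂(ȳ_st) = Σ W_h² (1 − n_h/N_h) s_h²/n_h, with W_h = N_h/N and N = 12000:
  stratum Zone A: (3600/12000)²·(1 − 542/3600)·2.37²/542 = 0.000792273
  stratum Zone B: (3200/12000)²·(1 − 787/3200)·8.95²/787 = 0.00545778
  stratum Zone C: (1700/12000)²·(1 − 336/1700)·2.10²/336 = 0.000211349
  stratum Zone D: (3500/12000)²·(1 − 775/3500)·15.40²/775 = 0.020268
V_st = 0.0267294
V_srs = (1 − 2440/12000)·290.7/2440 = 0.0949143
Relative efficiency = V_srs / V_st = 0.0949143/0.0267294 = 3.5509

RE ≈ 3.551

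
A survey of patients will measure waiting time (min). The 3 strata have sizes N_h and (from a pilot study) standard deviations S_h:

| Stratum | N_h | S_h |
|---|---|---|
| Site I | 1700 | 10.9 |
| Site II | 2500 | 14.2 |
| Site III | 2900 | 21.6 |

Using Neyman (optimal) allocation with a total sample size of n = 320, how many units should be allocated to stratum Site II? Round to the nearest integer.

97

Neyman allocation: n_h = n · N_h S_h / Σ N_i S_i, with n = 320.
  stratum Site I: N_h·S_h = 1700·10.9 = 18530.00
  stratum Site II: N_h·S_h = 2500·14.2 = 35500.00
  stratum Site III: N_h·S_h = 2900·21.6 = 62640.00
Σ N_h S_h = 116670.00
n for stratum Site II = 320·35500.00/116670.00 = 97.369 → 97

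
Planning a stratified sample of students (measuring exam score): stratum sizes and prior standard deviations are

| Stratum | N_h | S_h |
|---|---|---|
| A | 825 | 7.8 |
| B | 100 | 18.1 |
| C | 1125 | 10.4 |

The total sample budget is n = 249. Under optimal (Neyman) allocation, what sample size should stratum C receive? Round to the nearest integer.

Neyman allocation: n_h = n · N_h S_h / Σ N_i S_i, with n = 249.
  stratum A: N_h·S_h = 825·7.8 = 6435.00
  stratum B: N_h·S_h = 100·18.1 = 1810.00
  stratum C: N_h·S_h = 1125·10.4 = 11700.00
Σ N_h S_h = 19945.00
n for stratum C = 249·11700.00/19945.00 = 146.067 → 146

146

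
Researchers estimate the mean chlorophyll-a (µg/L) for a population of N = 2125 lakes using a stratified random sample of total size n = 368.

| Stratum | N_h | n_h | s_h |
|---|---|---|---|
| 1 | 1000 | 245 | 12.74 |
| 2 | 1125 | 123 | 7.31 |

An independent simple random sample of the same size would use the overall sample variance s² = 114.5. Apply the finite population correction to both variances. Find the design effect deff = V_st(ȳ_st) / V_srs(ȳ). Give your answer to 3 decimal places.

deff ≈ 0.852

V̂(ȳ_st) = Σ W_h² (1 − n_h/N_h) s_h²/n_h, with W_h = N_h/N and N = 2125:
  stratum 1: (1000/2125)²·(1 − 245/1000)·12.74²/245 = 0.110765
  stratum 2: (1125/2125)²·(1 − 123/1125)·7.31²/123 = 0.108451
V_st = 0.219215
V_srs = (1 − 368/2125)·114.5/368 = 0.257259
deff = V_st / V_srs = 0.219215/0.257259 = 0.8521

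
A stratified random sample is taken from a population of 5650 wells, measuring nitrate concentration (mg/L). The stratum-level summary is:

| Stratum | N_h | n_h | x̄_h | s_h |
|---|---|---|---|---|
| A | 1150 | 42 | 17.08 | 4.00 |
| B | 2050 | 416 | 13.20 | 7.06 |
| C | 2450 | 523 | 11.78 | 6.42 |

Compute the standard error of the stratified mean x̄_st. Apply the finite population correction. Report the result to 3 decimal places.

SE(x̄_st) ≈ 0.199

V̂(x̄_st) = Σ W_h² (1 − n_h/N_h) s_h²/n_h, with W_h = N_h/N and N = 5650:
  stratum A: (1150/5650)²·(1 − 42/1150)·4.00²/42 = 0.0152059
  stratum B: (2050/5650)²·(1 − 416/2050)·7.06²/416 = 0.0125726
  stratum C: (2450/5650)²·(1 − 523/2450)·6.42²/523 = 0.0116552
V̂(x̄_st) = 0.0394337
SE(x̄_st) = √0.0394337 = 0.198579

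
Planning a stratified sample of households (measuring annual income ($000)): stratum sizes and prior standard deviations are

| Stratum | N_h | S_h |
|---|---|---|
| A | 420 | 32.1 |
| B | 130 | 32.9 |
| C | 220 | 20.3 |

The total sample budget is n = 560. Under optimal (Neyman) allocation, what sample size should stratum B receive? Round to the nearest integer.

108

Neyman allocation: n_h = n · N_h S_h / Σ N_i S_i, with n = 560.
  stratum A: N_h·S_h = 420·32.1 = 13482.00
  stratum B: N_h·S_h = 130·32.9 = 4277.00
  stratum C: N_h·S_h = 220·20.3 = 4466.00
Σ N_h S_h = 22225.00
n for stratum B = 560·4277.00/22225.00 = 107.767 → 108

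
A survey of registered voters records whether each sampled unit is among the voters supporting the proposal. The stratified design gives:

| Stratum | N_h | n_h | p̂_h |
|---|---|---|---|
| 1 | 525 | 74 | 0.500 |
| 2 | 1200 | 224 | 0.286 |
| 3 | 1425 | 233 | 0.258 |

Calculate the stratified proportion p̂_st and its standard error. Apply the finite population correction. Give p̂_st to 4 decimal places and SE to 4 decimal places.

N = 3150; stratum weights W_h = N_h/N.
p̂_st = Σ W_h p̂_h = (525·0.500 + 1200·0.286 + 1425·0.258)/3150 = 0.30900
V̂(p̂_st) = Σ W_h² (1 − n_h/N_h) p̂_h(1−p̂_h)/(n_h−1):
  stratum 1: (525/3150)²·(1 − 74/525)·0.500·0.500/73 = 8.17207e-05
  stratum 2: (1200/3150)²·(1 − 224/1200)·0.286·0.714/223 = 0.000108086
  stratum 3: (1425/3150)²·(1 − 233/1425)·0.258·0.742/232 = 0.000141256
V̂(p̂_st) = 0.000331062; SE = √V̂ = 0.0181951

p̂_st ≈ 0.3090, SE ≈ 0.0182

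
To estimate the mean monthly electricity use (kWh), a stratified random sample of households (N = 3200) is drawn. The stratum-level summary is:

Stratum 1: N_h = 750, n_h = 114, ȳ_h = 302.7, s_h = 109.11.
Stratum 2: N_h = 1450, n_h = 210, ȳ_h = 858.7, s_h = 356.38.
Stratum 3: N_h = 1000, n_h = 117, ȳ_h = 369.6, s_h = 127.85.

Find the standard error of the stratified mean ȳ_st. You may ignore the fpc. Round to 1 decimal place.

V̂(ȳ_st) = Σ W_h² s_h²/n_h, with W_h = N_h/N and N = 3200:
  stratum 1: (750/3200)²·109.11²/114 = 5.7365
  stratum 2: (1450/3200)²·356.38²/210 = 124.178
  stratum 3: (1000/3200)²·127.85²/117 = 13.6432
V̂(ȳ_st) = 143.557
SE(ȳ_st) = √143.557 = 11.9815

SE(ȳ_st) ≈ 12.0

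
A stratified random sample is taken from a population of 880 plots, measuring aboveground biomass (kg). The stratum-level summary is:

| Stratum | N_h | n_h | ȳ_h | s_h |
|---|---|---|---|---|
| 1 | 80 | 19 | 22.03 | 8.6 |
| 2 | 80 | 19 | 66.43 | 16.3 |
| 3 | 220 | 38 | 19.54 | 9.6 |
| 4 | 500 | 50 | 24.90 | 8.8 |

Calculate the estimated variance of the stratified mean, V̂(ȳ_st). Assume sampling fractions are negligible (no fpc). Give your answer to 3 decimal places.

V̂(ȳ_st) = Σ W_h² s_h²/n_h, with W_h = N_h/N and N = 880:
  stratum 1: (80/880)²·8.6²/19 = 0.0321705
  stratum 2: (80/880)²·16.3²/19 = 0.115568
  stratum 3: (220/880)²·9.6²/38 = 0.151579
  stratum 4: (500/880)²·8.8²/50 = 0.5
V̂(ȳ_st) = 0.799317

V̂(ȳ_st) ≈ 0.799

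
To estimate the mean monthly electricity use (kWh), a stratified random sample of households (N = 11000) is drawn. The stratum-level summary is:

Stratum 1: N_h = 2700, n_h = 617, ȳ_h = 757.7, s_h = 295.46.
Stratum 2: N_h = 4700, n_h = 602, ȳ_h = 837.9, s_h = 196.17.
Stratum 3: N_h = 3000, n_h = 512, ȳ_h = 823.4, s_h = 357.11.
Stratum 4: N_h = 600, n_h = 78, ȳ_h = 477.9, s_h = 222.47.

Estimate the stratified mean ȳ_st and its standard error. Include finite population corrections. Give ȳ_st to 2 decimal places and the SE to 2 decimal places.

ȳ_st ≈ 794.62, SE ≈ 5.81

ȳ_st = Σ W_h ȳ_h = (2700·757.7 + 4700·837.9 + 3000·823.4 + 600·477.9)/11000 = 794.62364
V̂(ȳ_st) = Σ W_h² (1 − n_h/N_h) s_h²/n_h, with W_h = N_h/N and N = 11000:
  stratum 1: (2700/11000)²·(1 − 617/2700)·295.46²/617 = 6.57627
  stratum 2: (4700/11000)²·(1 − 602/4700)·196.17²/602 = 10.1754
  stratum 3: (3000/11000)²·(1 − 512/3000)·357.11²/512 = 15.3646
  stratum 4: (600/11000)²·(1 − 78/600)·222.47²/78 = 1.64242
V̂(ȳ_st) = 33.7587
SE(ȳ_st) = √33.7587 = 5.81022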